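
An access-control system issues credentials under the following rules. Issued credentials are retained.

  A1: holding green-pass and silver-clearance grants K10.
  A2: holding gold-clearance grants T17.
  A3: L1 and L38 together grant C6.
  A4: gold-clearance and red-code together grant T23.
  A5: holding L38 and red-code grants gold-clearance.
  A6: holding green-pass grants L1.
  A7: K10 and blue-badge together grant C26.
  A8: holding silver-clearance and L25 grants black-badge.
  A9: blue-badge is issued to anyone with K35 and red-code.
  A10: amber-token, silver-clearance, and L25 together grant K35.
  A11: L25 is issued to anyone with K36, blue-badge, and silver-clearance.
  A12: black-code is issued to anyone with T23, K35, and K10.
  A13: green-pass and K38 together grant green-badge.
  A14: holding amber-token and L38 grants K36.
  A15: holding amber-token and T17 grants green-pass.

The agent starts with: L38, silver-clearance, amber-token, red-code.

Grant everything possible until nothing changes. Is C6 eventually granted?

Yes

Holding L38 and red-code grants gold-clearance (A5).
Holding gold-clearance grants T17 (A2).
Holding amber-token and T17 grants green-pass (A15).
Holding green-pass grants L1 (A6).
Holding L1 and L38 grants C6 (A3).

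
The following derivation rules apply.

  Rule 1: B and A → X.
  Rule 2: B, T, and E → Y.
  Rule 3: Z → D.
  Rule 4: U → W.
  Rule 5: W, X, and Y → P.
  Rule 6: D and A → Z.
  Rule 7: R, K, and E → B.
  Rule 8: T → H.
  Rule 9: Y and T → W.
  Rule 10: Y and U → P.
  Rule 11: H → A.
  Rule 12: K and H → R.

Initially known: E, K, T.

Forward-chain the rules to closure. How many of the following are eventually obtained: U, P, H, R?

3

T holds, so H follows (Rule 8).
K and H hold, so R follows (Rule 12).
From H, Rule 11 gives A.
R, K, and E hold, so B follows (Rule 7).
B, T, and E hold, so Y follows (Rule 2).
B and A hold, so X follows (Rule 1).
From Y and T, Rule 9 gives W.
From W, X, and Y, Rule 5 gives P.
No rule produces U, and it is not given.
P: reached.
H: reached.
R: reached.
Reached: P, H, and R — 3 of the 4.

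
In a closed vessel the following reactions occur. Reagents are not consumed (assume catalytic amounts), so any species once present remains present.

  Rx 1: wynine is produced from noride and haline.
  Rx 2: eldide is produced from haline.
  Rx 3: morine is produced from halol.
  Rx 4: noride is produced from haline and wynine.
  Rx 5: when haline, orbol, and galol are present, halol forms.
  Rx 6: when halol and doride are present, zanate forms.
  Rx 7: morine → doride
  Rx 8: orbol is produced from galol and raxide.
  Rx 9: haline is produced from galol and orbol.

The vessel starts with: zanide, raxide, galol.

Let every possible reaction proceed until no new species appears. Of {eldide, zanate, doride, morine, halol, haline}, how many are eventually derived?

galol and raxide present → orbol forms (Rx 8).
galol and orbol present → haline forms (Rx 9).
haline, orbol, and galol present → halol forms (Rx 5).
haline present → eldide forms (Rx 2).
halol present → morine forms (Rx 3).
morine present → doride forms (Rx 7).
halol and doride present → zanate forms (Rx 6).
eldide: reached.
zanate: reached.
doride: reached.
morine: reached.
halol: reached.
haline: reached.
All 6 are reached.

6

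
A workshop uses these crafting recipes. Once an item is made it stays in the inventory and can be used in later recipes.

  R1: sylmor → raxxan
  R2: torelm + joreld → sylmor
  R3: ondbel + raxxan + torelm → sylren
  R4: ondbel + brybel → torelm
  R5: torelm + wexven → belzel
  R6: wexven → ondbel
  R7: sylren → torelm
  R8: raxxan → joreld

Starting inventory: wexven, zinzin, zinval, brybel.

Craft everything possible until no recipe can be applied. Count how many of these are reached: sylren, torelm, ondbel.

wexven → ondbel (R6).
Using R4, ondbel and brybel make torelm.
sylren would need ondbel, raxxan, and torelm (R3), but raxxan is never obtained.
torelm: reached.
ondbel: reached.
Reached: torelm and ondbel — 2 of the 3.

2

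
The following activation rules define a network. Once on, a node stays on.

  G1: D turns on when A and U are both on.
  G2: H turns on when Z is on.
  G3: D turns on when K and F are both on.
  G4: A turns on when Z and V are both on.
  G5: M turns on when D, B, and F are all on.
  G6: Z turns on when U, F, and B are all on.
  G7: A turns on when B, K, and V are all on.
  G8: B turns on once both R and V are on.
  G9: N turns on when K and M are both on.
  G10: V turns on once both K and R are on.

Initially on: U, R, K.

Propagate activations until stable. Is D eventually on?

G10: K and R on → V on.
G8: R and V on → B on.
G7: B, K, and V on → A on.
G1: A and U on → D on.

Yes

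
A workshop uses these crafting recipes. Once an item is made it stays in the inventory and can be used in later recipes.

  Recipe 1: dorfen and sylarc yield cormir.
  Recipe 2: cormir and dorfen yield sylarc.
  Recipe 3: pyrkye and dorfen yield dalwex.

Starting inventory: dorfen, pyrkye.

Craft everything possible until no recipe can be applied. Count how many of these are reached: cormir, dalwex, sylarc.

Using Recipe 3, pyrkye and dorfen make dalwex.
cormir would need dorfen and sylarc (Recipe 1), but sylarc is never obtained.
dalwex: reached.
sylarc would need cormir and dorfen (Recipe 2), but cormir is never obtained.
Reached: dalwex — 1 of the 3.

1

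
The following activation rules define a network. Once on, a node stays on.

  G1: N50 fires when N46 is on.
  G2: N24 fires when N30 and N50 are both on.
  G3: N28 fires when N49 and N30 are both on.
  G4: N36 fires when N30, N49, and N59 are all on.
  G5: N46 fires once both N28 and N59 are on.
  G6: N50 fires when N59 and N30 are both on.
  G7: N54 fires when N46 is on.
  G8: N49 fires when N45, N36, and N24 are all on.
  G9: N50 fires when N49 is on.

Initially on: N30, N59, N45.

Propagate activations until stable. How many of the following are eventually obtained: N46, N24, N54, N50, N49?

2

G6: N59 and N30 on → N50 on.
N30 and N50 are on, so N24 fires (G2).
N46 would need N28 and N59 (G5), but N28 never turns on.
N24: reached.
N54 would need N46 (G7), but N46 never turns on.
N50: reached.
N49 would need N45, N36, and N24 (G8), but N36 never turns on.
Reached: N24 and N50 — 2 of the 5.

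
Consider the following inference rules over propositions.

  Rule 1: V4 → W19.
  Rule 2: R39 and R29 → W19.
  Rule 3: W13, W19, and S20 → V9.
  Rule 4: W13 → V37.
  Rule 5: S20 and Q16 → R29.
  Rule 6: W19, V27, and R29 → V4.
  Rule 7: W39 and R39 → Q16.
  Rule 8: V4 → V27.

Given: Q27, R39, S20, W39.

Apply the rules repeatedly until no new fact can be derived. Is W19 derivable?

Yes

From W39 and R39, Rule 7 gives Q16.
S20 and Q16 hold, so R29 follows (Rule 5).
From R39 and R29, Rule 2 gives W19.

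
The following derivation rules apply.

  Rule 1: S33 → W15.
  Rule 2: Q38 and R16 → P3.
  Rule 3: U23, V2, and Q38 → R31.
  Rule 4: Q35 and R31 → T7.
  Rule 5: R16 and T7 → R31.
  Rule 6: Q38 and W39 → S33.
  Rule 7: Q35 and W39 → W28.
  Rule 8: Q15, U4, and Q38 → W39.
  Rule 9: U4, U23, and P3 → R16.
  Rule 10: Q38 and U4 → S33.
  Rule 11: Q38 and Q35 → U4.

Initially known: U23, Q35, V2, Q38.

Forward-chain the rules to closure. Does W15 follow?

Yes

Q38 and Q35 hold, so U4 follows (Rule 11).
Q38 and U4 hold, so S33 follows (Rule 10).
From S33, Rule 1 gives W15.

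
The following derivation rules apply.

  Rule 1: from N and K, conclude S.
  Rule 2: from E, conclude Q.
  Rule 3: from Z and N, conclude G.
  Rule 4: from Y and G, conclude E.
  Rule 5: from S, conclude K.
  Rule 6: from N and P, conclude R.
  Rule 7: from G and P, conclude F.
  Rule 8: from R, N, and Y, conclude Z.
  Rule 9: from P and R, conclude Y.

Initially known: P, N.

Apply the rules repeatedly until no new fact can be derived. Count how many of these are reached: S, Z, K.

1

N and P hold, so R follows (Rule 6).
From P and R, Rule 9 gives Y.
R, N, and Y hold, so Z follows (Rule 8).
S would need N and K (Rule 1), but K is never established.
Z: reached.
K would need S (Rule 5), but S is never established.
Reached: Z — 1 of the 3.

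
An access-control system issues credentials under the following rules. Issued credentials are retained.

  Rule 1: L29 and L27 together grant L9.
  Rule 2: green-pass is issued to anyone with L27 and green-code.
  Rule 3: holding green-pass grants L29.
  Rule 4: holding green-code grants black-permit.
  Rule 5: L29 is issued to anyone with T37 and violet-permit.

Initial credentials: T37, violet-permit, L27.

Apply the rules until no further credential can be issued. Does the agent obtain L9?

Holding T37 and violet-permit grants L29 (Rule 5).
Holding L29 and L27 grants L9 (Rule 1).

Yes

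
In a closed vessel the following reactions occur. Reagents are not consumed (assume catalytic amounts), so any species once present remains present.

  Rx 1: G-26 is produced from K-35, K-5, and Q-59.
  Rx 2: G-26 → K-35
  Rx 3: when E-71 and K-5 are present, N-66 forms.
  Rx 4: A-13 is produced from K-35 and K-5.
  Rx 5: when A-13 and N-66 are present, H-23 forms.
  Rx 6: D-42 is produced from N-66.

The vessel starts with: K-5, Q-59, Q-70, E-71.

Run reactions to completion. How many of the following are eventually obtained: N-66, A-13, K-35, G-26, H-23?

E-71 and K-5 present → N-66 forms (Rx 3).
N-66: reached.
A-13 would need K-35 and K-5 (Rx 4), but K-35 never forms.
K-35 would need G-26 (Rx 2), but G-26 never forms.
G-26 would need K-35, K-5, and Q-59 (Rx 1), but K-35 never forms.
H-23 would need A-13 and N-66 (Rx 5), but A-13 never forms.
Reached: N-66 — 1 of the 5.

1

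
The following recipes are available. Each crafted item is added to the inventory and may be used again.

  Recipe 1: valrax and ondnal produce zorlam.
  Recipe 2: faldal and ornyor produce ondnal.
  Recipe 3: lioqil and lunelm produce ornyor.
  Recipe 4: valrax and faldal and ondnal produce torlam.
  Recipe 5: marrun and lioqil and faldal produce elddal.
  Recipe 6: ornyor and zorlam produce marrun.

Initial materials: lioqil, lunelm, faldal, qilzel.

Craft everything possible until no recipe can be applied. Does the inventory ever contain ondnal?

Using Recipe 3, lioqil and lunelm make ornyor.
faldal and ornyor → ondnal (Recipe 2).

Yes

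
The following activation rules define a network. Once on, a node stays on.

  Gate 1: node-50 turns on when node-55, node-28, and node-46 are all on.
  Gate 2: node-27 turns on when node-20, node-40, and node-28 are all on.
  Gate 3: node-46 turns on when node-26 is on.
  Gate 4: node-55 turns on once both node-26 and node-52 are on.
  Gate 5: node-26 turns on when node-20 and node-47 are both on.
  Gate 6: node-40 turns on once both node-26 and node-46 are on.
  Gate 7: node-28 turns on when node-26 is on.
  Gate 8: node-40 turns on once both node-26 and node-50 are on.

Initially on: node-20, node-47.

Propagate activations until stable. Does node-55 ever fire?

No

node-55 would need node-26 and node-52 (Gate 4), but node-52 never turns on.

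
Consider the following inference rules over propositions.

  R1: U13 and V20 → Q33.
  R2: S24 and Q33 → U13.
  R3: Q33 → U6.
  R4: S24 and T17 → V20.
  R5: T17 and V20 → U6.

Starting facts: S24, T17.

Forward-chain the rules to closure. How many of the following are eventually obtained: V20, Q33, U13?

S24 and T17 hold, so V20 follows (R4).
V20: reached.
Q33 would need U13 and V20 (R1), but U13 is never established.
U13 would need S24 and Q33 (R2), but Q33 is never established.
Reached: V20 — 1 of the 3.

1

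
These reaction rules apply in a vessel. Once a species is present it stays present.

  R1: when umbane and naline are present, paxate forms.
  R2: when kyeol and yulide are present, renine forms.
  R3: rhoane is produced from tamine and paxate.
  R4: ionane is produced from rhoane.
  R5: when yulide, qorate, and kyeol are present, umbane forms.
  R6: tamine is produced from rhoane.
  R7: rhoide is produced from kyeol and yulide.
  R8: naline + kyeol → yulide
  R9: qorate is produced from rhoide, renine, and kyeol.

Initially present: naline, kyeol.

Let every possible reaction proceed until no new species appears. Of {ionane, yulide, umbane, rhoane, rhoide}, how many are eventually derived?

3

naline and kyeol present → yulide forms (R8).
kyeol and yulide present → rhoide forms (R7).
kyeol and yulide present → renine forms (R2).
rhoide, renine, and kyeol present → qorate forms (R9).
yulide, qorate, and kyeol present → umbane forms (R5).
ionane would need rhoane (R4), but rhoane never forms.
yulide: reached.
umbane: reached.
rhoane would need tamine and paxate (R3), but tamine never forms.
rhoide: reached.
Reached: yulide, umbane, and rhoide — 3 of the 5.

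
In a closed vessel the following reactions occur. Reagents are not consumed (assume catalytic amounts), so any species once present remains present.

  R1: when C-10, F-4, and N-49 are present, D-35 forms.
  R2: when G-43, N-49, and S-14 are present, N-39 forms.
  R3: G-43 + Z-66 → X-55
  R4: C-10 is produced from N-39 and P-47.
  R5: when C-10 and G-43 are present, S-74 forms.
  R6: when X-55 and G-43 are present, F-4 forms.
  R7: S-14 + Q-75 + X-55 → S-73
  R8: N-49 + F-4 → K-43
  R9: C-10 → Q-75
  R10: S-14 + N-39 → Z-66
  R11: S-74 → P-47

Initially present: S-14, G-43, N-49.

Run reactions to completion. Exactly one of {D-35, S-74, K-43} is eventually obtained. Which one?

G-43, N-49, and S-14 present → N-39 forms (R2).
S-14 and N-39 present → Z-66 forms (R10).
G-43 and Z-66 present → X-55 forms (R3).
X-55 and G-43 present → F-4 forms (R6).
N-49 and F-4 present → K-43 forms (R8).
D-35 would need C-10, F-4, and N-49 (R1), but C-10 never forms. S-74 would need C-10 and G-43 (R5), but C-10 never forms.

K-43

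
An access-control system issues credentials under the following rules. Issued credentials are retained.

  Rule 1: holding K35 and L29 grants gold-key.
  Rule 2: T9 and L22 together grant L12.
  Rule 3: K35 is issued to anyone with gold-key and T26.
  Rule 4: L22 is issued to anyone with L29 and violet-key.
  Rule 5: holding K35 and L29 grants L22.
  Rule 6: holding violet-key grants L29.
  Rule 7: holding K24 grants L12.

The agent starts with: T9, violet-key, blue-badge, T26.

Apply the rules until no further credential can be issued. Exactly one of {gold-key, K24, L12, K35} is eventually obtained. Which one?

L12

Holding violet-key grants L29 (Rule 6).
Holding L29 and violet-key grants L22 (Rule 4).
Holding T9 and L22 grants L12 (Rule 2).
K35 would need gold-key and T26 (Rule 3), but gold-key is never granted. gold-key would need K35 and L29 (Rule 1), but K35 is never granted. No rule produces K24, and it is not given.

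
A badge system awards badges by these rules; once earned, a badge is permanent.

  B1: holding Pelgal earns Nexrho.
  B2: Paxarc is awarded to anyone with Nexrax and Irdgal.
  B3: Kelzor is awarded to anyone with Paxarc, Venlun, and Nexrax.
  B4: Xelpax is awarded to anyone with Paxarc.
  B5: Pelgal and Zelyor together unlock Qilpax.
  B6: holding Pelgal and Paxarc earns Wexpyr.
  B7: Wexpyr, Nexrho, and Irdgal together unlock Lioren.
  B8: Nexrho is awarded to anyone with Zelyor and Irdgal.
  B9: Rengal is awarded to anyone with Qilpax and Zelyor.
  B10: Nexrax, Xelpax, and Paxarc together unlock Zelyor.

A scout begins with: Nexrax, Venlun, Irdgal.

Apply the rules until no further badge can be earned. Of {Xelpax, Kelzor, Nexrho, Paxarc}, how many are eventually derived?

With Nexrax and Irdgal, Paxarc is earned (B2).
With Paxarc, Xelpax is earned (B4).
With Paxarc, Venlun, and Nexrax, Kelzor is earned (B3).
With Nexrax, Xelpax, and Paxarc, Zelyor is earned (B10).
With Zelyor and Irdgal, Nexrho is earned (B8).
Xelpax: reached.
Kelzor: reached.
Nexrho: reached.
Paxarc: reached.
All 4 are reached.

4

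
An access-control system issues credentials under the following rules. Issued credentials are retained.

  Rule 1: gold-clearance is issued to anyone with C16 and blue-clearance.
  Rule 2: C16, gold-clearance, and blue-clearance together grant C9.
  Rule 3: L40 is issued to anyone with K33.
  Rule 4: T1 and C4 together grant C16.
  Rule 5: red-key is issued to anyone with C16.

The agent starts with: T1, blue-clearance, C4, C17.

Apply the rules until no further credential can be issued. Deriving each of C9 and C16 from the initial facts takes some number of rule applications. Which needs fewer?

C16: Holding T1 and C4 grants C16 (Rule 4). [1 rule application]
C9: Holding T1 and C4 grants C16 (Rule 4). Holding C16 and blue-clearance grants gold-clearance (Rule 1). Holding C16, gold-clearance, and blue-clearance grants C9 (Rule 2). [3 rule applications]
C16 needs fewer.

C16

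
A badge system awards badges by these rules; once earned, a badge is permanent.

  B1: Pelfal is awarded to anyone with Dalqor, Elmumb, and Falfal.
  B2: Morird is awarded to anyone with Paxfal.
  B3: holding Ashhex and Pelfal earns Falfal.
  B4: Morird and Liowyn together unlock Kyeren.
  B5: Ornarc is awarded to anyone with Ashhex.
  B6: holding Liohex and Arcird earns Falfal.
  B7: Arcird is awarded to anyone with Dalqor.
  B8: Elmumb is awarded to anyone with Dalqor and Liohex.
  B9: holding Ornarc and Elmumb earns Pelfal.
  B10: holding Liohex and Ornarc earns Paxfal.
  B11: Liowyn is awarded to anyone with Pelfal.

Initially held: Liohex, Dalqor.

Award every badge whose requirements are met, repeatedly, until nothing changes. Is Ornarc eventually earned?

No

Ornarc would need Ashhex (B5), but Ashhex is never earned.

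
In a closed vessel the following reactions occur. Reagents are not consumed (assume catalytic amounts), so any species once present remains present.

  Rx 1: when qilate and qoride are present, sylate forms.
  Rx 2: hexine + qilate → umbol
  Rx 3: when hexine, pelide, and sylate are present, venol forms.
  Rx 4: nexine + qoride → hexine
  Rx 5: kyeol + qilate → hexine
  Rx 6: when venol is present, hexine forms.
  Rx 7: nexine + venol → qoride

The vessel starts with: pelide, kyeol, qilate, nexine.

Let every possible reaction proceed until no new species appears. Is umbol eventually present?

Yes

kyeol and qilate present → hexine forms (Rx 5).
hexine and qilate present → umbol forms (Rx 2).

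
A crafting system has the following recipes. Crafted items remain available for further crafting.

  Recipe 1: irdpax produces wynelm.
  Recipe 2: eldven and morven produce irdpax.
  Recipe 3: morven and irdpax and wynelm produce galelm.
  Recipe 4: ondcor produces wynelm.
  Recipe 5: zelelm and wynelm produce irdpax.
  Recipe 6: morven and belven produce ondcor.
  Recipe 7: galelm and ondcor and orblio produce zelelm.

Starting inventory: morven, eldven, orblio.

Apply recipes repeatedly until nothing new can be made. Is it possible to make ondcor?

ondcor would need morven and belven (Recipe 6), but belven is never obtained.

No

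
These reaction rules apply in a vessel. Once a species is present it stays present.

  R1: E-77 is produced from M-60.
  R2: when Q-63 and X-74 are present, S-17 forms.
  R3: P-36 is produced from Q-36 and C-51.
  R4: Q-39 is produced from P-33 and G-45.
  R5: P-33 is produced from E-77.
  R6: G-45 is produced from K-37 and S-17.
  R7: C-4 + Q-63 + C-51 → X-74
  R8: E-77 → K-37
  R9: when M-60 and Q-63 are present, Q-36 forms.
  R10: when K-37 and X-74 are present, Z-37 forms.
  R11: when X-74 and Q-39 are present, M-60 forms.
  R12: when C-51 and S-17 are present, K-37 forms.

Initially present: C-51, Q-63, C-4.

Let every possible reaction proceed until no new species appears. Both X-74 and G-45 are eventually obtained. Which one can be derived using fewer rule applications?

X-74

X-74: C-4, Q-63, and C-51 present → X-74 forms (R7). [1 rule application]
G-45: C-4, Q-63, and C-51 present → X-74 forms (R7). Q-63 and X-74 present → S-17 forms (R2). C-51 and S-17 present → K-37 forms (R12). K-37 and S-17 present → G-45 forms (R6). [4 rule applications]
X-74 needs fewer.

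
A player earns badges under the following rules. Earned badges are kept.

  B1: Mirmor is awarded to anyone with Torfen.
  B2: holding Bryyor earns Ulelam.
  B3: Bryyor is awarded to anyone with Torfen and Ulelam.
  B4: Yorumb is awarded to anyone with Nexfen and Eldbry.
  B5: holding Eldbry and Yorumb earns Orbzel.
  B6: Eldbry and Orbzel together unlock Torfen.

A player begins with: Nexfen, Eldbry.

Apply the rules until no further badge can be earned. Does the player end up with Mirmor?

Yes

With Nexfen and Eldbry, Yorumb is earned (B4).
With Eldbry and Yorumb, Orbzel is earned (B5).
With Eldbry and Orbzel, Torfen is earned (B6).
With Torfen, Mirmor is earned (B1).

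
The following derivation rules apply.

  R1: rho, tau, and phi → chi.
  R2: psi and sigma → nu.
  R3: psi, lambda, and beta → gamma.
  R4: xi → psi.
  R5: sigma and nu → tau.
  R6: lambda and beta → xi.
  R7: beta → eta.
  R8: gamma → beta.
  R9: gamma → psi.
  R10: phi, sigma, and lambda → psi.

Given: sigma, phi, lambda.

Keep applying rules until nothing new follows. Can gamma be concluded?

gamma would need psi, lambda, and beta (R3), but beta is never established.

No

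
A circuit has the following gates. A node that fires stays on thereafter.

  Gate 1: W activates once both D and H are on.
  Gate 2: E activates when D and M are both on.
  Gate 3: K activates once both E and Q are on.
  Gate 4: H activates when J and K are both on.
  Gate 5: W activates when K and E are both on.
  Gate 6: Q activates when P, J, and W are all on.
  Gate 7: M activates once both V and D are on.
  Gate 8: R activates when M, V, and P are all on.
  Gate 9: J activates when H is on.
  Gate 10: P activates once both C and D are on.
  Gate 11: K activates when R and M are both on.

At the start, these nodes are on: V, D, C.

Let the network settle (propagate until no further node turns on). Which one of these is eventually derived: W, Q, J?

Gate 7: V and D on → M on.
Gate 10: C and D on → P on.
M, V, and P are on, so R activates (Gate 8).
D and M are on, so E activates (Gate 2).
R and M are on, so K activates (Gate 11).
Gate 5: K and E on → W on.
J would need H (Gate 9), but H never turns on. Q would need P, J, and W (Gate 6), but J never turns on.

W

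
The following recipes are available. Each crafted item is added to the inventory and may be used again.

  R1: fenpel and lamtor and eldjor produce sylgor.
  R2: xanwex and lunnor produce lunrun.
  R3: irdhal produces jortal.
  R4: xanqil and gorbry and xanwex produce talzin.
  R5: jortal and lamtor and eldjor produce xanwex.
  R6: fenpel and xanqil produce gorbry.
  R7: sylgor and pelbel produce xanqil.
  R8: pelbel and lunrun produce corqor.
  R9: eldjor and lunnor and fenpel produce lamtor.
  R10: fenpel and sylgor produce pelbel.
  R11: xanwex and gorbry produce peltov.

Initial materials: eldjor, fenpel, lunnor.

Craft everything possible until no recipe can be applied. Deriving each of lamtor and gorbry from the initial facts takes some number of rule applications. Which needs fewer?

lamtor: Using R9, eldjor, lunnor, and fenpel make lamtor. [1 rule application]
gorbry: Using R9, eldjor, lunnor, and fenpel make lamtor. Using R1, fenpel, lamtor, and eldjor make sylgor. fenpel and sylgor → pelbel (R10). sylgor and pelbel → xanqil (R7). fenpel and xanqil → gorbry (R6). [5 rule applications]
lamtor needs fewer.

lamtor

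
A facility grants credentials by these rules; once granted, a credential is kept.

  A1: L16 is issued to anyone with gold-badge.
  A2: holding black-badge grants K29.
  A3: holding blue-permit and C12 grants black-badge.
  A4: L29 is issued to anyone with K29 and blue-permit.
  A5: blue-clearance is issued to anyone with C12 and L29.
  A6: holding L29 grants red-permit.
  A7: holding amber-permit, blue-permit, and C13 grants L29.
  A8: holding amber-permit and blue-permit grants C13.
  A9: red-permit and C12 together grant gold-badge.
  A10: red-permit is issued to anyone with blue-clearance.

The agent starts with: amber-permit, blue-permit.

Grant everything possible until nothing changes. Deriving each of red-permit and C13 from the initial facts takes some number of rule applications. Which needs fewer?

C13: Holding amber-permit and blue-permit grants C13 (A8). [1 rule application]
red-permit: Holding amber-permit and blue-permit grants C13 (A8). Holding amber-permit, blue-permit, and C13 grants L29 (A7). Holding L29 grants red-permit (A6). [3 rule applications]
C13 needs fewer.

C13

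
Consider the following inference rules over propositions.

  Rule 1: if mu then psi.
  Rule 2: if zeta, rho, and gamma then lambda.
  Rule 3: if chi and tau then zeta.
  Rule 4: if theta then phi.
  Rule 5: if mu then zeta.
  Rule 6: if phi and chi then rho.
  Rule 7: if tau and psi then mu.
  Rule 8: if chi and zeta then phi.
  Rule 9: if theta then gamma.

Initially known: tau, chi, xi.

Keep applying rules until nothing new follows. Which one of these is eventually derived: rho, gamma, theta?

From chi and tau, Rule 3 gives zeta.
From chi and zeta, Rule 8 gives phi.
phi and chi hold, so rho follows (Rule 6).
gamma would need theta (Rule 9), but theta is never established. No rule produces theta, and it is not given.

rho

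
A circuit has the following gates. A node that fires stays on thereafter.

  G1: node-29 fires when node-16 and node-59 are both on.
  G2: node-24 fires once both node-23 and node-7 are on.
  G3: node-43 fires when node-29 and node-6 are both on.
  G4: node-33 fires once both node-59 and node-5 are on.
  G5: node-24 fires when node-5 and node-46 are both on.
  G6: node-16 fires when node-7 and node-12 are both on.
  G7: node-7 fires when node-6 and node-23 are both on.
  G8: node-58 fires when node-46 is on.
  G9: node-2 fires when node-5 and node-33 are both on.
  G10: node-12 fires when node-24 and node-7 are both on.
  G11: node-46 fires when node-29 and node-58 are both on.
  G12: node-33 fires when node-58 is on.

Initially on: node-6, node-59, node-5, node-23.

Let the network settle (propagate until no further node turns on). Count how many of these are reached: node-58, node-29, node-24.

G7: node-6 and node-23 on → node-7 on.
G2: node-23 and node-7 on → node-24 on.
G10: node-24 and node-7 on → node-12 on.
G6: node-7 and node-12 on → node-16 on.
node-16 and node-59 are on, so node-29 fires (G1).
node-58 would need node-46 (G8), but node-46 never turns on.
node-29: reached.
node-24: reached.
Reached: node-29 and node-24 — 2 of the 3.

2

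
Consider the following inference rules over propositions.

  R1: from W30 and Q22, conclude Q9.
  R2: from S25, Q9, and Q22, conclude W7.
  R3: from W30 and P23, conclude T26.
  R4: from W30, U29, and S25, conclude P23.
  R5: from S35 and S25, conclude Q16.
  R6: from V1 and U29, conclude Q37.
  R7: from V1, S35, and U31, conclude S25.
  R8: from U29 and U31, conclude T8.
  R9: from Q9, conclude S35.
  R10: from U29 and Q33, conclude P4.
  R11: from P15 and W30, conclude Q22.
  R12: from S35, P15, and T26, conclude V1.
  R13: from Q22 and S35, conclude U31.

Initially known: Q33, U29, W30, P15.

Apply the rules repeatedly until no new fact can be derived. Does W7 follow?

W7 would need S25, Q9, and Q22 (R2), but S25 is never established.

No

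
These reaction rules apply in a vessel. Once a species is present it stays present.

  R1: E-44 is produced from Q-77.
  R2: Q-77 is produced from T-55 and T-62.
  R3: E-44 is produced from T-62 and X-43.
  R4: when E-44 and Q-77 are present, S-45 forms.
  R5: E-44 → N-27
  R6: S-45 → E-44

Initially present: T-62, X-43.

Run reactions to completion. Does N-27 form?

Yes

T-62 and X-43 present → E-44 forms (R3).
E-44 present → N-27 forms (R5).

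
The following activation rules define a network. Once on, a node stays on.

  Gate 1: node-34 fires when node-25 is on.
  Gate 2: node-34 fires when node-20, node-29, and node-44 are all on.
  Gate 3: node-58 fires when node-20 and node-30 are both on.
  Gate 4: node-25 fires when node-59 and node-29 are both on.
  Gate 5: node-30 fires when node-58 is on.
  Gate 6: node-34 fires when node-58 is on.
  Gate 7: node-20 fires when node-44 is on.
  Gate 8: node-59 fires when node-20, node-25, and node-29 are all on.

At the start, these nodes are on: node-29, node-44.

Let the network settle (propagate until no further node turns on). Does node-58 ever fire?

node-58 would need node-20 and node-30 (Gate 3), but node-30 never turns on.

No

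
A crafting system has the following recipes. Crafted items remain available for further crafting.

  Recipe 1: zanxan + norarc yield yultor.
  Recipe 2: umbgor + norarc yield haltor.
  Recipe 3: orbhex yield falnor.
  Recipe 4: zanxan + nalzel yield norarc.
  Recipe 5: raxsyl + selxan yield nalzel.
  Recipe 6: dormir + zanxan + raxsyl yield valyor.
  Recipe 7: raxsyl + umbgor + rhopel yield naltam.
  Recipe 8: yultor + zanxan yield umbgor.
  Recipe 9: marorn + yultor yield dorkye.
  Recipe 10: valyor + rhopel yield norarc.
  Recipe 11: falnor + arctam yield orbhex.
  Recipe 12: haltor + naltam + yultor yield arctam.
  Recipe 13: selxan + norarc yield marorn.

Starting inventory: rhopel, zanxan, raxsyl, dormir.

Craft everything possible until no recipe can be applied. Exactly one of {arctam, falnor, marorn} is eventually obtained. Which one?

Using Recipe 6, dormir, zanxan, and raxsyl make valyor.
valyor + rhopel → norarc (Recipe 10).
zanxan + norarc → yultor (Recipe 1).
yultor + zanxan → umbgor (Recipe 8).
raxsyl + umbgor + rhopel → naltam (Recipe 7).
umbgor + norarc → haltor (Recipe 2).
Using Recipe 12, haltor, naltam, and yultor make arctam.
marorn would need selxan and norarc (Recipe 13), but selxan is never obtained. falnor would need orbhex (Recipe 3), but orbhex is never obtained.

arctam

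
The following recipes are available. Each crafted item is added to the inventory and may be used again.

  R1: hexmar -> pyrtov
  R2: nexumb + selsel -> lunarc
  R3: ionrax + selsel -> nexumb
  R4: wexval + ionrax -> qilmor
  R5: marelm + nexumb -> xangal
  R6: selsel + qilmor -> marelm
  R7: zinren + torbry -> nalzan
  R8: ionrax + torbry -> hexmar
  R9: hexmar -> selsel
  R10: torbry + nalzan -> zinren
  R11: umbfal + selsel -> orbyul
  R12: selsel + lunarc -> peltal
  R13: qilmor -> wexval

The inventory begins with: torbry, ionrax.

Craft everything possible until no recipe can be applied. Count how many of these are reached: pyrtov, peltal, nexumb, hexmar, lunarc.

5

ionrax + torbry -> hexmar (R8).
hexmar -> selsel (R9).
Using R1, hexmar makes pyrtov.
Using R3, ionrax and selsel make nexumb.
nexumb + selsel -> lunarc (R2).
Using R12, selsel and lunarc make peltal.
pyrtov: reached.
peltal: reached.
nexumb: reached.
hexmar: reached.
lunarc: reached.
All 5 are reached.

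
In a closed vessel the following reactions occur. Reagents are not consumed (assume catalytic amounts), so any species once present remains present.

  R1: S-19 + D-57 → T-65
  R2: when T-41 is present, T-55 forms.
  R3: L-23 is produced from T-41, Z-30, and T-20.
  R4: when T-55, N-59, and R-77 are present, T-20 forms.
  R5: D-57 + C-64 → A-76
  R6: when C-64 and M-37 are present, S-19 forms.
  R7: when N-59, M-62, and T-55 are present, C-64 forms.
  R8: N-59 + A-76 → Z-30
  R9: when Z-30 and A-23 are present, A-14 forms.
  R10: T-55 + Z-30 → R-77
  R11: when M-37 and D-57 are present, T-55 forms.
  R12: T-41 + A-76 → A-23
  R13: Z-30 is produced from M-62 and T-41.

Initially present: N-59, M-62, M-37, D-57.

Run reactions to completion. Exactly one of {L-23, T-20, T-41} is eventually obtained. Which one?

T-20

M-37 and D-57 present → T-55 forms (R11).
N-59, M-62, and T-55 present → C-64 forms (R7).
D-57 and C-64 present → A-76 forms (R5).
N-59 and A-76 present → Z-30 forms (R8).
T-55 and Z-30 present → R-77 forms (R10).
T-55, N-59, and R-77 present → T-20 forms (R4).
L-23 would need T-41, Z-30, and T-20 (R3), but T-41 never forms. No rule produces T-41, and it is not given.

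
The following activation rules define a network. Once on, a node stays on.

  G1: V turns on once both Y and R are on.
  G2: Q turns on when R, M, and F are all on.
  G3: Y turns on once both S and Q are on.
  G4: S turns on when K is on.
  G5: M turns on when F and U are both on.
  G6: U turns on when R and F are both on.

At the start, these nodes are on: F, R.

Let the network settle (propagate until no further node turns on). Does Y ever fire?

Y would need S and Q (G3), but S never turns on.

No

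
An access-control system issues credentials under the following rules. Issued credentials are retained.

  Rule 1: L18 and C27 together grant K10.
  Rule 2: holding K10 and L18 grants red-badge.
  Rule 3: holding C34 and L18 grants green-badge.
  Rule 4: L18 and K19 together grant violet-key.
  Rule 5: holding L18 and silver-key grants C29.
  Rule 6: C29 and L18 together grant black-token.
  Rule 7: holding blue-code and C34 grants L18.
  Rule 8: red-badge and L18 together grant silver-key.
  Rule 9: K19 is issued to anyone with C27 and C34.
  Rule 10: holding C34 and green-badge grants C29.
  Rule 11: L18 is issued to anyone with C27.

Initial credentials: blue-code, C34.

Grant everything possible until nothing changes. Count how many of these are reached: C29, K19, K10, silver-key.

Holding blue-code and C34 grants L18 (Rule 7).
Holding C34 and L18 grants green-badge (Rule 3).
Holding C34 and green-badge grants C29 (Rule 10).
C29: reached.
K19 would need C27 and C34 (Rule 9), but C27 is never granted.
K10 would need L18 and C27 (Rule 1), but C27 is never granted.
silver-key would need red-badge and L18 (Rule 8), but red-badge is never granted.
Reached: C29 — 1 of the 4.

1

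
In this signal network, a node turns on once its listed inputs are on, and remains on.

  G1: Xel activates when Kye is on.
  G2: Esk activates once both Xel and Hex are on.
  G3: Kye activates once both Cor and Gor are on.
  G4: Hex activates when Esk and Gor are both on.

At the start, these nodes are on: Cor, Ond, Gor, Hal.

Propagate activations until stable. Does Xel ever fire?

Cor and Gor are on, so Kye activates (G3).
G1: Kye on → Xel on.

Yes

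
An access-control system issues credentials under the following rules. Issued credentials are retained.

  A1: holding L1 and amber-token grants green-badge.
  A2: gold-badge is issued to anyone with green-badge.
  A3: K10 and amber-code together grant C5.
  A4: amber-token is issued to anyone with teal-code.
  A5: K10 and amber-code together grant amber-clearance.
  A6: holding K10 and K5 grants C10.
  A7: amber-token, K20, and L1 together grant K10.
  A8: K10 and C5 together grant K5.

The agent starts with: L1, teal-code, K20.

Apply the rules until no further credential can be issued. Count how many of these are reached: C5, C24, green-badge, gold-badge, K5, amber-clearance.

2

Holding teal-code grants amber-token (A4).
Holding L1 and amber-token grants green-badge (A1).
Holding green-badge grants gold-badge (A2).
C5 would need K10 and amber-code (A3), but amber-code is never granted.
No rule produces C24, and it is not given.
green-badge: reached.
gold-badge: reached.
K5 would need K10 and C5 (A8), but C5 is never granted.
amber-clearance would need K10 and amber-code (A5), but amber-code is never granted.
Reached: green-badge and gold-badge — 2 of the 6.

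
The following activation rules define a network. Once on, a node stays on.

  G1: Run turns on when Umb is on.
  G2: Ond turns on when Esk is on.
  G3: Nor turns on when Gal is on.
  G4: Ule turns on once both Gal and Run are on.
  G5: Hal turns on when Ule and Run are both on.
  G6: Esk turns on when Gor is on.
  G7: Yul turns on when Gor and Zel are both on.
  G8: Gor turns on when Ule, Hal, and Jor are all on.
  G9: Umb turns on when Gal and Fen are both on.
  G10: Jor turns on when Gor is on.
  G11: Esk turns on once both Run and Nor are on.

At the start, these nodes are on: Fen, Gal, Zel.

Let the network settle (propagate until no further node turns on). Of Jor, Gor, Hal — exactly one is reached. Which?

G9: Gal and Fen on → Umb on.
Umb is on, so Run turns on (G1).
Gal and Run are on, so Ule turns on (G4).
G5: Ule and Run on → Hal on.
Jor would need Gor (G10), but Gor never turns on. Gor would need Ule, Hal, and Jor (G8), but Jor never turns on.

Hal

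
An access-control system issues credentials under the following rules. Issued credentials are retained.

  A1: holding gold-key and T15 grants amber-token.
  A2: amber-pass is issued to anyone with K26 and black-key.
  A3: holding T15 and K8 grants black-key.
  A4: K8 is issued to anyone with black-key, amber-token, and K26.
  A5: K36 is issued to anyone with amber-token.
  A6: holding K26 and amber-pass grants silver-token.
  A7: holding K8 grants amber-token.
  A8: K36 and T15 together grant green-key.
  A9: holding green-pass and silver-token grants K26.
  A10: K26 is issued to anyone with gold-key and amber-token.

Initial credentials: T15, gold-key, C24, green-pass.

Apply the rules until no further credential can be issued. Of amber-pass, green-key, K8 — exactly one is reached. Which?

green-key

Holding gold-key and T15 grants amber-token (A1).
Holding amber-token grants K36 (A5).
Holding K36 and T15 grants green-key (A8).
K8 would need black-key, amber-token, and K26 (A4), but black-key is never granted. amber-pass would need K26 and black-key (A2), but black-key is never granted.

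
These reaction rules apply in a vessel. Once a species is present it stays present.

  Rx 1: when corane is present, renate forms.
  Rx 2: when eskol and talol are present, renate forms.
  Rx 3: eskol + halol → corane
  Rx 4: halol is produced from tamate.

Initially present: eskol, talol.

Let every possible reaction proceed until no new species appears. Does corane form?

No

corane would need eskol and halol (Rx 3), but halol never forms.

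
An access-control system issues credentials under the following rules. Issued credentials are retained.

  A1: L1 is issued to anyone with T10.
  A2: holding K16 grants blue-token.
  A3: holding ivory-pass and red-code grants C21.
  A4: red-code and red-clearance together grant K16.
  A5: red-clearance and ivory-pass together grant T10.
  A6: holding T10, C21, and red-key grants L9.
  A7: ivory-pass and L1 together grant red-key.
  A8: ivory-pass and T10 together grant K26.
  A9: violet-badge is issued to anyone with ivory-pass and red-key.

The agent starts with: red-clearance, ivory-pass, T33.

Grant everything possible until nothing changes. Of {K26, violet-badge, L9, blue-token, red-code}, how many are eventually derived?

Holding red-clearance and ivory-pass grants T10 (A5).
Holding ivory-pass and T10 grants K26 (A8).
Holding T10 grants L1 (A1).
Holding ivory-pass and L1 grants red-key (A7).
Holding ivory-pass and red-key grants violet-badge (A9).
K26: reached.
violet-badge: reached.
L9 would need T10, C21, and red-key (A6), but C21 is never granted.
blue-token would need K16 (A2), but K16 is never granted.
No rule produces red-code, and it is not given.
Reached: K26 and violet-badge — 2 of the 5.

2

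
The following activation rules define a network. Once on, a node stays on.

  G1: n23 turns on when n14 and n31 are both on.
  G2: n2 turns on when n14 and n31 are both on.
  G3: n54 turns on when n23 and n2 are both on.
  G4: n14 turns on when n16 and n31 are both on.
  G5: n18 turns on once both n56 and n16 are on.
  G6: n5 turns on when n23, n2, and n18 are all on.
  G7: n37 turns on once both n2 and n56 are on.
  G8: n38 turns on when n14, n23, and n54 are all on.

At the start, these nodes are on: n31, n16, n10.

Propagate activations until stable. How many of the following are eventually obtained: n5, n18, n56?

0

n5 would need n23, n2, and n18 (G6), but n18 never turns on.
n18 would need n56 and n16 (G5), but n56 never turns on.
No rule produces n56, and it is not given.
None of the 3 are reached.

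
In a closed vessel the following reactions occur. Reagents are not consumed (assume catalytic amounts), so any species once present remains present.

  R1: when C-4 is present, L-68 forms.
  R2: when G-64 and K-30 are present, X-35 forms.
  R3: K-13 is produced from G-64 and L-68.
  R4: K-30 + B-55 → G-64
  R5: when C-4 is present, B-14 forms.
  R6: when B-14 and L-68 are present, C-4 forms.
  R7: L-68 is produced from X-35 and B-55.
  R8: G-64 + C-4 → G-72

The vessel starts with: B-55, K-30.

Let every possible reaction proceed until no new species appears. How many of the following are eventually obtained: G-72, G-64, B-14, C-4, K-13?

2

K-30 and B-55 present → G-64 forms (R4).
G-64 and K-30 present → X-35 forms (R2).
X-35 and B-55 present → L-68 forms (R7).
G-64 and L-68 present → K-13 forms (R3).
G-72 would need G-64 and C-4 (R8), but C-4 never forms.
G-64: reached.
B-14 would need C-4 (R5), but C-4 never forms.
C-4 would need B-14 and L-68 (R6), but B-14 never forms.
K-13: reached.
Reached: G-64 and K-13 — 2 of the 5.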